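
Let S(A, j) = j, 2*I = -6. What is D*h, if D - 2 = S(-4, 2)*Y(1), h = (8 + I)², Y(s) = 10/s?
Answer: 550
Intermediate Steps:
I = -3 (I = (½)*(-6) = -3)
h = 25 (h = (8 - 3)² = 5² = 25)
D = 22 (D = 2 + 2*(10/1) = 2 + 2*(10*1) = 2 + 2*10 = 2 + 20 = 22)
D*h = 22*25 = 550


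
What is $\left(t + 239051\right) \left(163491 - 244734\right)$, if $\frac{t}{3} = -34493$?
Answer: $-11014275996$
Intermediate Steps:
$t = -103479$ ($t = 3 \left(-34493\right) = -103479$)
$\left(t + 239051\right) \left(163491 - 244734\right) = \left(-103479 + 239051\right) \left(163491 - 244734\right) = 135572 \left(-81243\right) = -11014275996$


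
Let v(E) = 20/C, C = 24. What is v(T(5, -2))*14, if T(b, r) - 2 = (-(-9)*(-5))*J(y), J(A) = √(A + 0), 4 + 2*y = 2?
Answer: 35/3 ≈ 11.667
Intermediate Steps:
y = -1 (y = -2 + (½)*2 = -2 + 1 = -1)
J(A) = √A
T(b, r) = 2 - 45*I (T(b, r) = 2 + (-(-9)*(-5))*√(-1) = 2 + (-3*15)*I = 2 - 45*I)
v(E) = ⅚ (v(E) = 20/24 = 20*(1/24) = ⅚)
v(T(5, -2))*14 = (⅚)*14 = 35/3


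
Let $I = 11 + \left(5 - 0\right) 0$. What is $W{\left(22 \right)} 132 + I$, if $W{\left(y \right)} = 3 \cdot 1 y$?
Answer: $8723$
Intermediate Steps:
$I = 11$ ($I = 11 + \left(5 + 0\right) 0 = 11 + 5 \cdot 0 = 11 + 0 = 11$)
$W{\left(y \right)} = 3 y$
$W{\left(22 \right)} 132 + I = 3 \cdot 22 \cdot 132 + 11 = 66 \cdot 132 + 11 = 8712 + 11 = 8723$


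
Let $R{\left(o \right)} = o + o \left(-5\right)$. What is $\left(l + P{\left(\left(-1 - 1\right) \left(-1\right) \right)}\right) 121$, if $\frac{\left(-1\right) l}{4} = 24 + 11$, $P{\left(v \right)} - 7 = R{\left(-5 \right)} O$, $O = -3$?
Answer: $-23353$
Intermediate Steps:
$R{\left(o \right)} = - 4 o$ ($R{\left(o \right)} = o - 5 o = - 4 o$)
$P{\left(v \right)} = -53$ ($P{\left(v \right)} = 7 + \left(-4\right) \left(-5\right) \left(-3\right) = 7 + 20 \left(-3\right) = 7 - 60 = -53$)
$l = -140$ ($l = - 4 \left(24 + 11\right) = \left(-4\right) 35 = -140$)
$\left(l + P{\left(\left(-1 - 1\right) \left(-1\right) \right)}\right) 121 = \left(-140 - 53\right) 121 = \left(-193\right) 121 = -23353$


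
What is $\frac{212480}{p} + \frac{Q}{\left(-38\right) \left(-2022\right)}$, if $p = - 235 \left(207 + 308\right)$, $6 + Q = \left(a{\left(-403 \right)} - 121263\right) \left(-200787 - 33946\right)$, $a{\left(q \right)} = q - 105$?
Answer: $\frac{691864518853429}{1859815380} \approx 3.7201 \cdot 10^{5}$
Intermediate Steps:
$a{\left(q \right)} = -105 + q$ ($a{\left(q \right)} = q - 105 = -105 + q$)
$Q = 28583672137$ ($Q = -6 + \left(\left(-105 - 403\right) - 121263\right) \left(-200787 - 33946\right) = -6 + \left(-508 - 121263\right) \left(-234733\right) = -6 - -28583672143 = -6 + 28583672143 = 28583672137$)
$p = -121025$ ($p = \left(-235\right) 515 = -121025$)
$\frac{212480}{p} + \frac{Q}{\left(-38\right) \left(-2022\right)} = \frac{212480}{-121025} + \frac{28583672137}{\left(-38\right) \left(-2022\right)} = 212480 \left(- \frac{1}{121025}\right) + \frac{28583672137}{76836} = - \frac{42496}{24205} + 28583672137 \cdot \frac{1}{76836} = - \frac{42496}{24205} + \frac{28583672137}{76836} = \frac{691864518853429}{1859815380}$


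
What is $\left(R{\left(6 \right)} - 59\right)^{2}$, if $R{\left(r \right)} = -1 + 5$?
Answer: $3025$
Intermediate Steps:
$R{\left(r \right)} = 4$
$\left(R{\left(6 \right)} - 59\right)^{2} = \left(4 - 59\right)^{2} = \left(-55\right)^{2} = 3025$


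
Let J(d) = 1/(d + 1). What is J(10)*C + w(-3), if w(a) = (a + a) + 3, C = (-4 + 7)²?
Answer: -24/11 ≈ -2.1818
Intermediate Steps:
J(d) = 1/(1 + d)
C = 9 (C = 3² = 9)
w(a) = 3 + 2*a (w(a) = 2*a + 3 = 3 + 2*a)
J(10)*C + w(-3) = 9/(1 + 10) + (3 + 2*(-3)) = 9/11 + (3 - 6) = (1/11)*9 - 3 = 9/11 - 3 = -24/11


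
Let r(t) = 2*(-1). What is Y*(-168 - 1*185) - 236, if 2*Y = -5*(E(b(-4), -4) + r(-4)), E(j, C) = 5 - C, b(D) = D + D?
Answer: 11883/2 ≈ 5941.5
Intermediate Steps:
b(D) = 2*D
r(t) = -2
Y = -35/2 (Y = (-5*((5 - 1*(-4)) - 2))/2 = (-5*((5 + 4) - 2))/2 = (-5*(9 - 2))/2 = (-5*7)/2 = (½)*(-35) = -35/2 ≈ -17.500)
Y*(-168 - 1*185) - 236 = -35*(-168 - 1*185)/2 - 236 = -35*(-168 - 185)/2 - 236 = -35/2*(-353) - 236 = 12355/2 - 236 = 11883/2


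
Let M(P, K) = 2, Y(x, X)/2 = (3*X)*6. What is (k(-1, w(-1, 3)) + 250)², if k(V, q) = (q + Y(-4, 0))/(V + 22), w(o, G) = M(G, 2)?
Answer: 27583504/441 ≈ 62548.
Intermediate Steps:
Y(x, X) = 36*X (Y(x, X) = 2*((3*X)*6) = 2*(18*X) = 36*X)
w(o, G) = 2
k(V, q) = q/(22 + V) (k(V, q) = (q + 36*0)/(V + 22) = (q + 0)/(22 + V) = q/(22 + V))
(k(-1, w(-1, 3)) + 250)² = (2/(22 - 1) + 250)² = (2/21 + 250)² = (5252/21)² = 27583504/441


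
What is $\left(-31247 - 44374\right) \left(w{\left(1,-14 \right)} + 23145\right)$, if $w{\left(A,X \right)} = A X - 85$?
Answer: $-1742761566$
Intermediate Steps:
$w{\left(A,X \right)} = -85 + A X$
$\left(-31247 - 44374\right) \left(w{\left(1,-14 \right)} + 23145\right) = \left(-31247 - 44374\right) \left(\left(-85 + 1 \left(-14\right)\right) + 23145\right) = - 75621 \left(\left(-85 - 14\right) + 23145\right) = - 75621 \left(-99 + 23145\right) = \left(-75621\right) 23046 = -1742761566$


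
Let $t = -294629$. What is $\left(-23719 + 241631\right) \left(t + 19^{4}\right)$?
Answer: $-35804684896$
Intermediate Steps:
$\left(-23719 + 241631\right) \left(t + 19^{4}\right) = \left(-23719 + 241631\right) \left(-294629 + 19^{4}\right) = 217912 \left(-294629 + 130321\right) = 217912 \left(-164308\right) = -35804684896$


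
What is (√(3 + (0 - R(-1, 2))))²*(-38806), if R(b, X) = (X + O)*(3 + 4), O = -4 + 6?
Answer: 970150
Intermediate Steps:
O = 2
R(b, X) = 14 + 7*X (R(b, X) = (X + 2)*(3 + 4) = (2 + X)*7 = 14 + 7*X)
(√(3 + (0 - R(-1, 2))))²*(-38806) = (√(3 + (0 - (14 + 7*2))))²*(-38806) = (√(3 + (0 - (14 + 14))))²*(-38806) = (√(3 + (0 - 1*28)))²*(-38806) = (√(3 + (0 - 28)))²*(-38806) = (√(3 - 28))²*(-38806) = (√(-25))²*(-38806) = (5*I)²*(-38806) = -25*(-38806) = 970150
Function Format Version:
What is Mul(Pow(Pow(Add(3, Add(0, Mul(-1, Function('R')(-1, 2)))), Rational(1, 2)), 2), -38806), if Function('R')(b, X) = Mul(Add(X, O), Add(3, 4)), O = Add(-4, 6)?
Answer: 970150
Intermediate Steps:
O = 2
Function('R')(b, X) = Add(14, Mul(7, X)) (Function('R')(b, X) = Mul(Add(X, 2), Add(3, 4)) = Mul(Add(2, X), 7) = Add(14, Mul(7, X)))
Mul(Pow(Pow(Add(3, Add(0, Mul(-1, Function('R')(-1, 2)))), Rational(1, 2)), 2), -38806) = Mul(Pow(Pow(Add(3, Add(0, Mul(-1, Add(14, Mul(7, 2))))), Rational(1, 2)), 2), -38806) = Mul(Pow(Pow(Add(3, Add(0, Mul(-1, Add(14, 14)))), Rational(1, 2)), 2), -38806) = Mul(Pow(Pow(Add(3, Add(0, Mul(-1, 28))), Rational(1, 2)), 2), -38806) = Mul(Pow(Pow(Add(3, Add(0, -28)), Rational(1, 2)), 2), -38806) = Mul(Pow(Pow(Add(3, -28), Rational(1, 2)), 2), -38806) = Mul(Pow(Pow(-25, Rational(1, 2)), 2), -38806) = Mul(Pow(Mul(5, I), 2), -38806) = Mul(-25, -38806) = 970150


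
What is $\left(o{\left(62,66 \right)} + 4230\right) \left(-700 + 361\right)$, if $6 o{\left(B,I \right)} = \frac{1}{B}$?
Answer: $- \frac{177812393}{124} \approx -1.434 \cdot 10^{6}$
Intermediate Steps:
$o{\left(B,I \right)} = \frac{1}{6 B}$
$\left(o{\left(62,66 \right)} + 4230\right) \left(-700 + 361\right) = \left(\frac{1}{6 \cdot 62} + 4230\right) \left(-700 + 361\right) = \left(\frac{1}{6} \cdot \frac{1}{62} + 4230\right) \left(-339\right) = \left(\frac{1}{372} + 4230\right) \left(-339\right) = \frac{1573561}{372} \left(-339\right) = - \frac{177812393}{124}$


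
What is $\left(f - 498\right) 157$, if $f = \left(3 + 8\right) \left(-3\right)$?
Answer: $-83367$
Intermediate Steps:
$f = -33$ ($f = 11 \left(-3\right) = -33$)
$\left(f - 498\right) 157 = \left(-33 - 498\right) 157 = \left(-531\right) 157 = -83367$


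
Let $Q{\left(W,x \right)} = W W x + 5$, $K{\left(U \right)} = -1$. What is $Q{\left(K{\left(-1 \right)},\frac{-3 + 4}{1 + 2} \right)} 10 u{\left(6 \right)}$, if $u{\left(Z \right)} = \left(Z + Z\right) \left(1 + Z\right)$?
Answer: $4480$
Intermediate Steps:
$u{\left(Z \right)} = 2 Z \left(1 + Z\right)$
$Q{\left(W,x \right)} = 5 + x W^{2}$ ($Q{\left(W,x \right)} = W^{2} x + 5 = x W^{2} + 5 = 5 + x W^{2}$)
$Q{\left(K{\left(-1 \right)},\frac{-3 + 4}{1 + 2} \right)} 10 u{\left(6 \right)} = \left(5 + \frac{-3 + 4}{1 + 2} \left(-1\right)^{2}\right) 10 \cdot 2 \cdot 6 \left(1 + 6\right) = \left(5 + 1 \cdot \frac{1}{3} \cdot 1\right) 10 \cdot 2 \cdot 6 \cdot 7 = \left(5 + 1 \cdot \frac{1}{3} \cdot 1\right) 10 \cdot 84 = \left(5 + \frac{1}{3} \cdot 1\right) 10 \cdot 84 = \left(5 + \frac{1}{3}\right) 10 \cdot 84 = \frac{16}{3} \cdot 10 \cdot 84 = \frac{160}{3} \cdot 84 = 4480$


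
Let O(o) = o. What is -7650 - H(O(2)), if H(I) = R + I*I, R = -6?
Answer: -7648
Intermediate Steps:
H(I) = -6 + I**2 (H(I) = -6 + I*I = -6 + I**2)
-7650 - H(O(2)) = -7650 - (-6 + 2**2) = -7650 - (-6 + 4) = -7650 - 1*(-2) = -7650 + 2 = -7648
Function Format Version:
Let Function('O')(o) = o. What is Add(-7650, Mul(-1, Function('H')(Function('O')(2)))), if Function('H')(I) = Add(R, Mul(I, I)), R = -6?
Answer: -7648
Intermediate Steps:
Function('H')(I) = Add(-6, Pow(I, 2)) (Function('H')(I) = Add(-6, Mul(I, I)) = Add(-6, Pow(I, 2)))
Add(-7650, Mul(-1, Function('H')(Function('O')(2)))) = Add(-7650, Mul(-1, Add(-6, Pow(2, 2)))) = Add(-7650, Mul(-1, Add(-6, 4))) = Add(-7650, Mul(-1, -2)) = Add(-7650, 2) = -7648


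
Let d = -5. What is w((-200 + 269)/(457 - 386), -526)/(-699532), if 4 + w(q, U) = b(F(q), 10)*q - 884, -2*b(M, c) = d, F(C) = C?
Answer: 125751/99333544 ≈ 0.0012659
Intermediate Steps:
b(M, c) = 5/2 (b(M, c) = -1/2*(-5) = 5/2)
w(q, U) = -888 + 5*q/2 (w(q, U) = -4 + (5*q/2 - 884) = -4 + (-884 + 5*q/2) = -888 + 5*q/2)
w((-200 + 269)/(457 - 386), -526)/(-699532) = (-888 + 5*((-200 + 269)/(457 - 386))/2)/(-699532) = (-888 + 5*(69/71)/2)*(-1/699532) = (-888 + 5*(69*(1/71))/2)*(-1/699532) = (-888 + (5/2)*(69/71))*(-1/699532) = (-888 + 345/142)*(-1/699532) = -125751/142*(-1/699532) = 125751/99333544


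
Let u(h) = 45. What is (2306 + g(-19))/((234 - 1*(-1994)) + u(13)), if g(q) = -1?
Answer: 2305/2273 ≈ 1.0141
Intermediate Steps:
(2306 + g(-19))/((234 - 1*(-1994)) + u(13)) = (2306 - 1)/((234 - 1*(-1994)) + 45) = 2305/((234 + 1994) + 45) = 2305/(2228 + 45) = 2305/2273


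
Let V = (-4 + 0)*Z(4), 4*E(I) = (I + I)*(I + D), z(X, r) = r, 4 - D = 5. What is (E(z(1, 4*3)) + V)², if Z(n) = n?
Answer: 2500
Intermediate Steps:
D = -1 (D = 4 - 1*5 = 4 - 5 = -1)
E(I) = I*(-1 + I)/2 (E(I) = ((I + I)*(I - 1))/4 = ((2*I)*(-1 + I))/4 = (2*I*(-1 + I))/4 = I*(-1 + I)/2)
V = -16 (V = (-4 + 0)*4 = -4*4 = -16)
(E(z(1, 4*3)) + V)² = ((4*3)*(-1 + 4*3)/2 - 16)² = ((½)*12*(-1 + 12) - 16)² = ((½)*12*11 - 16)² = (66 - 16)² = 50² = 2500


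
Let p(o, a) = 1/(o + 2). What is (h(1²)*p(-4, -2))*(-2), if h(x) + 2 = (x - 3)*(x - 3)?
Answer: 2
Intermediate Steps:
p(o, a) = 1/(2 + o)
h(x) = -2 + (-3 + x)² (h(x) = -2 + (x - 3)*(x - 3) = -2 + (-3 + x)*(-3 + x) = -2 + (-3 + x)²)
(h(1²)*p(-4, -2))*(-2) = ((-2 + (-3 + 1²)²)/(2 - 4))*(-2) = ((-2 + (-3 + 1)²)/(-2))*(-2) = ((-2 + (-2)²)*(-½))*(-2) = ((-2 + 4)*(-½))*(-2) = (2*(-½))*(-2) = -1*(-2) = 2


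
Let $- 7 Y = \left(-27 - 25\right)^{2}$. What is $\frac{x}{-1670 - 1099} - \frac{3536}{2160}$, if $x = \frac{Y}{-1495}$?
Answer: $- \frac{505279}{308637} \approx -1.6371$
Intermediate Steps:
$Y = - \frac{2704}{7}$ ($Y = - \frac{\left(-27 - 25\right)^{2}}{7} = - \frac{\left(-52\right)^{2}}{7} = \left(- \frac{1}{7}\right) 2704 = - \frac{2704}{7} \approx -386.29$)
$x = \frac{208}{805}$ ($x = - \frac{2704}{7 \left(-1495\right)} = \left(- \frac{2704}{7}\right) \left(- \frac{1}{1495}\right) = \frac{208}{805} \approx 0.25839$)
$\frac{x}{-1670 - 1099} - \frac{3536}{2160} = \frac{208}{805 \left(-1670 - 1099\right)} - \frac{3536}{2160} = \frac{208}{805 \left(-1670 - 1099\right)} - \frac{221}{135} = \frac{208}{805 \left(-2769\right)} - \frac{221}{135} = \frac{208}{805} \left(- \frac{1}{2769}\right) - \frac{221}{135} = - \frac{16}{171465} - \frac{221}{135} = - \frac{505279}{308637}$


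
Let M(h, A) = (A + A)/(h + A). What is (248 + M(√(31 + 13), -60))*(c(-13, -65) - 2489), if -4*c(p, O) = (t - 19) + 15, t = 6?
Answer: -553346144/889 - 149370*√11/889 ≈ -6.2299e+5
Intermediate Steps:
c(p, O) = -½ (c(p, O) = -((6 - 19) + 15)/4 = -(-13 + 15)/4 = -¼*2 = -½)
M(h, A) = 2*A/(A + h) (M(h, A) = (2*A)/(A + h) = 2*A/(A + h))
(248 + M(√(31 + 13), -60))*(c(-13, -65) - 2489) = (248 + 2*(-60)/(-60 + √(31 + 13)))*(-½ - 2489) = (248 + 2*(-60)/(-60 + √44))*(-4979/2) = (248 + 2*(-60)/(-60 + 2*√11))*(-4979/2) = (248 - 120/(-60 + 2*√11))*(-4979/2) = -617396 + 298740/(-60 + 2*√11)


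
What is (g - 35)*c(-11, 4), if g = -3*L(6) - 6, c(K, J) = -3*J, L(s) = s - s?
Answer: 492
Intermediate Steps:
L(s) = 0
g = -6 (g = -3*0 - 6 = 0 - 6 = -6)
(g - 35)*c(-11, 4) = (-6 - 35)*(-3*4) = -41*(-12) = 492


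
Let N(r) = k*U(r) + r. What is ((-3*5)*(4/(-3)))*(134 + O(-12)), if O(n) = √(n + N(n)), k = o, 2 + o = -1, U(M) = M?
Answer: 2680 + 40*√3 ≈ 2749.3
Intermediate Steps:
o = -3 (o = -2 - 1 = -3)
k = -3
N(r) = -2*r (N(r) = -3*r + r = -2*r)
O(n) = √(-n) (O(n) = √(n - 2*n) = √(-n))
((-3*5)*(4/(-3)))*(134 + O(-12)) = ((-3*5)*(4/(-3)))*(134 + √(-1*(-12))) = (-60*(-1)/3)*(134 + √12) = (-15*(-4/3))*(134 + 2*√3) = 20*(134 + 2*√3) = 2680 + 40*√3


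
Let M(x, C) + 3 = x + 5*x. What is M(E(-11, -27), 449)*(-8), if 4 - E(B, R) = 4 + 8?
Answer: 408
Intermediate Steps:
E(B, R) = -8 (E(B, R) = 4 - (4 + 8) = 4 - 1*12 = 4 - 12 = -8)
M(x, C) = -3 + 6*x (M(x, C) = -3 + (x + 5*x) = -3 + 6*x)
M(E(-11, -27), 449)*(-8) = (-3 + 6*(-8))*(-8) = (-3 - 48)*(-8) = -51*(-8) = 408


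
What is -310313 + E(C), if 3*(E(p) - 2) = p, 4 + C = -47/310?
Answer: -96196839/310 ≈ -3.1031e+5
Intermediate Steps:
C = -1287/310 (C = -4 - 47/310 = -1287/310 ≈ -4.1516)
E(p) = 2 + p/3
-310313 + E(C) = -310313 + (2 + (1/3)*(-1287/310)) = -310313 + (2 - 429/310) = -310313 + 191/310 = -96196839/310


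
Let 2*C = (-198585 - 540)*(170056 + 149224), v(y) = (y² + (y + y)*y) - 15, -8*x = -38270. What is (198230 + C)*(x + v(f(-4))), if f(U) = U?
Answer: -306230822903795/2 ≈ -1.5312e+14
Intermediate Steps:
x = 19135/4 (x = -⅛*(-38270) = 19135/4 ≈ 4783.8)
v(y) = -15 + 3*y² (v(y) = (y² + (2*y)*y) - 15 = (y² + 2*y²) - 15 = 3*y² - 15 = -15 + 3*y²)
C = -31788315000 (C = ((-198585 - 540)*(170056 + 149224))/2 = (-199125*319280)/2 = (½)*(-63576630000) = -31788315000)
(198230 + C)*(x + v(f(-4))) = (198230 - 31788315000)*(19135/4 + (-15 + 3*(-4)²)) = -31788116770*(19135/4 + (-15 + 3*16)) = -31788116770*(19135/4 + (-15 + 48)) = -31788116770*(19135/4 + 33) = -31788116770*19267/4 = -306230822903795/2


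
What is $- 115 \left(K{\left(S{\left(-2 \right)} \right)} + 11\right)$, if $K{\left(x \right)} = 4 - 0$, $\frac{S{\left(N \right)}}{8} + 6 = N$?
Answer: $-1725$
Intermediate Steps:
$S{\left(N \right)} = -48 + 8 N$
$K{\left(x \right)} = 4$ ($K{\left(x \right)} = 4 + 0 = 4$)
$- 115 \left(K{\left(S{\left(-2 \right)} \right)} + 11\right) = - 115 \left(4 + 11\right) = \left(-115\right) 15 = -1725$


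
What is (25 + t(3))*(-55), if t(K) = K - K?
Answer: -1375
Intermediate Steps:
t(K) = 0
(25 + t(3))*(-55) = (25 + 0)*(-55) = 25*(-55) = -1375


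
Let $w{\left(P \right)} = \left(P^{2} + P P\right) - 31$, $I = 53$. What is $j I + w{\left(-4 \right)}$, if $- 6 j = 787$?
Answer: $- \frac{41705}{6} \approx -6950.8$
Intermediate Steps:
$j = - \frac{787}{6}$ ($j = \left(- \frac{1}{6}\right) 787 = - \frac{787}{6} \approx -131.17$)
$w{\left(P \right)} = -31 + 2 P^{2}$ ($w{\left(P \right)} = \left(P^{2} + P^{2}\right) - 31 = 2 P^{2} - 31 = -31 + 2 P^{2}$)
$j I + w{\left(-4 \right)} = \left(- \frac{787}{6}\right) 53 - \left(31 - 2 \left(-4\right)^{2}\right) = - \frac{41711}{6} + \left(-31 + 2 \cdot 16\right) = - \frac{41711}{6} + \left(-31 + 32\right) = - \frac{41711}{6} + 1 = - \frac{41705}{6}$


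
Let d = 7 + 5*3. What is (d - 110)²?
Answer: 7744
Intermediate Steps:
d = 22 (d = 7 + 15 = 22)
(d - 110)² = (22 - 110)² = (-88)² = 7744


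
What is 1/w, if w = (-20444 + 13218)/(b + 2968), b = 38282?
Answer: -20625/3613 ≈ -5.7085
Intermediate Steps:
w = -3613/20625 (w = (-20444 + 13218)/(38282 + 2968) = -7226/41250 = -7226*1/41250 = -3613/20625 ≈ -0.17518)
1/w = 1/(-3613/20625) = -20625/3613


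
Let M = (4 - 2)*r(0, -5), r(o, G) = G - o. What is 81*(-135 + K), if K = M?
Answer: -11745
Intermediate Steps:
M = -10 (M = (4 - 2)*(-5 - 1*0) = 2*(-5 + 0) = 2*(-5) = -10)
K = -10
81*(-135 + K) = 81*(-135 - 10) = 81*(-145) = -11745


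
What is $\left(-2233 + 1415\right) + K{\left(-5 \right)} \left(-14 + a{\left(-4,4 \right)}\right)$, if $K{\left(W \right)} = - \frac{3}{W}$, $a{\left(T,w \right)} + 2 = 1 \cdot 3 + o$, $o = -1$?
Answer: $- \frac{4132}{5} \approx -826.4$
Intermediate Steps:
$a{\left(T,w \right)} = 0$ ($a{\left(T,w \right)} = -2 + \left(1 \cdot 3 - 1\right) = -2 + \left(3 - 1\right) = -2 + 2 = 0$)
$\left(-2233 + 1415\right) + K{\left(-5 \right)} \left(-14 + a{\left(-4,4 \right)}\right) = \left(-2233 + 1415\right) + - \frac{3}{-5} \left(-14 + 0\right) = -818 + \left(-3\right) \left(- \frac{1}{5}\right) \left(-14\right) = -818 + \frac{3}{5} \left(-14\right) = -818 - \frac{42}{5} = - \frac{4132}{5}$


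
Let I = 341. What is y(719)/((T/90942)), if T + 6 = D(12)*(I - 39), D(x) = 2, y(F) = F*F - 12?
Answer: 1022008173/13 ≈ 7.8616e+7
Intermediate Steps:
y(F) = -12 + F² (y(F) = F² - 12 = -12 + F²)
T = 598 (T = -6 + 2*(341 - 39) = -6 + 2*302 = -6 + 604 = 598)
y(719)/((T/90942)) = (-12 + 719²)/((598/90942)) = (-12 + 516961)/((598*(1/90942))) = 516949/(13/1977) = 516949*(1977/13) = 1022008173/13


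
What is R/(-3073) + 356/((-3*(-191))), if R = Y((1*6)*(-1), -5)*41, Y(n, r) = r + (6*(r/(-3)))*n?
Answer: 2621033/1760829 ≈ 1.4885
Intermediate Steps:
Y(n, r) = r - 2*n*r (Y(n, r) = r + (6*(r*(-1/3)))*n = r + (6*(-r/3))*n = r + (-2*r)*n = r - 2*n*r)
R = -2665 (R = -5*(1 - 2*1*6*(-1))*41 = -5*(1 - 12*(-1))*41 = -5*(1 - 2*(-6))*41 = -5*(1 + 12)*41 = -5*13*41 = -65*41 = -2665)
R/(-3073) + 356/((-3*(-191))) = -2665/(-3073) + 356/((-3*(-191))) = -2665*(-1/3073) + 356/573 = 2665/3073 + 356*(1/573) = 2665/3073 + 356/573 = 2621033/1760829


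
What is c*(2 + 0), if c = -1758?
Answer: -3516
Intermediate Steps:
c*(2 + 0) = -1758*(2 + 0) = -1758*2 = -3516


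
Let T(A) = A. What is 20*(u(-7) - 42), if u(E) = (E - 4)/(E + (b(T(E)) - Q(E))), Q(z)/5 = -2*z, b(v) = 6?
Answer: -59420/71 ≈ -836.90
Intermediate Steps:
Q(z) = -10*z (Q(z) = 5*(-2*z) = -10*z)
u(E) = (-4 + E)/(6 + 11*E) (u(E) = (E - 4)/(E + (6 - (-10)*E)) = (-4 + E)/(E + (6 + 10*E)) = (-4 + E)/(6 + 11*E))
20*(u(-7) - 42) = 20*((-4 - 7)/(6 + 11*(-7)) - 42) = 20*(-11/(6 - 77) - 42) = 20*(-11/(-71) - 42) = 20*(-1/71*(-11) - 42) = 20*(11/71 - 42) = 20*(-2971/71) = -59420/71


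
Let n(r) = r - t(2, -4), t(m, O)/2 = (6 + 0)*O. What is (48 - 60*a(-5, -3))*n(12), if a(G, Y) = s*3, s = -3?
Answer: 35280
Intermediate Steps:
a(G, Y) = -9 (a(G, Y) = -3*3 = -9)
t(m, O) = 12*O (t(m, O) = 2*((6 + 0)*O) = 2*(6*O) = 12*O)
n(r) = 48 + r (n(r) = r - 12*(-4) = r - 1*(-48) = r + 48 = 48 + r)
(48 - 60*a(-5, -3))*n(12) = (48 - 60*(-9))*(48 + 12) = (48 + 540)*60 = 588*60 = 35280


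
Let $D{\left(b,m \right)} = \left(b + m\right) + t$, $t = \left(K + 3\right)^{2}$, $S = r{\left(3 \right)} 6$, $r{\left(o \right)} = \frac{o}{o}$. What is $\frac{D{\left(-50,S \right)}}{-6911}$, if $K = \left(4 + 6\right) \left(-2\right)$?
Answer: $- \frac{245}{6911} \approx -0.035451$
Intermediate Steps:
$r{\left(o \right)} = 1$
$K = -20$ ($K = 10 \left(-2\right) = -20$)
$S = 6$ ($S = 1 \cdot 6 = 6$)
$t = 289$ ($t = \left(-20 + 3\right)^{2} = \left(-17\right)^{2} = 289$)
$D{\left(b,m \right)} = 289 + b + m$ ($D{\left(b,m \right)} = \left(b + m\right) + 289 = 289 + b + m$)
$\frac{D{\left(-50,S \right)}}{-6911} = \frac{289 - 50 + 6}{-6911} = 245 \left(- \frac{1}{6911}\right) = - \frac{245}{6911}$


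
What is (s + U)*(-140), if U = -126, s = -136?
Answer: 36680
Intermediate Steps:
(s + U)*(-140) = (-136 - 126)*(-140) = -262*(-140) = 36680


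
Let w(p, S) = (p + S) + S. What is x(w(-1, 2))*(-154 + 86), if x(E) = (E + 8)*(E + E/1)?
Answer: -4488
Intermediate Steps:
w(p, S) = p + 2*S (w(p, S) = (S + p) + S = p + 2*S)
x(E) = 2*E*(8 + E) (x(E) = (8 + E)*(E + E*1) = (8 + E)*(E + E) = (8 + E)*(2*E) = 2*E*(8 + E))
x(w(-1, 2))*(-154 + 86) = (2*(-1 + 2*2)*(8 + (-1 + 2*2)))*(-154 + 86) = (2*(-1 + 4)*(8 + (-1 + 4)))*(-68) = (2*3*(8 + 3))*(-68) = (2*3*11)*(-68) = 66*(-68) = -4488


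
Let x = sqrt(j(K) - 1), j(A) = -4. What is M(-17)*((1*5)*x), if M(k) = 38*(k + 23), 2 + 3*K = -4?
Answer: 1140*I*sqrt(5) ≈ 2549.1*I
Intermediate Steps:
K = -2 (K = -2/3 + (1/3)*(-4) = -2/3 - 4/3 = -2)
x = I*sqrt(5) (x = sqrt(-4 - 1) = sqrt(-5) = I*sqrt(5) ≈ 2.2361*I)
M(k) = 874 + 38*k (M(k) = 38*(23 + k) = 874 + 38*k)
M(-17)*((1*5)*x) = (874 + 38*(-17))*((1*5)*(I*sqrt(5))) = (874 - 646)*(5*(I*sqrt(5))) = 228*(5*I*sqrt(5)) = 1140*I*sqrt(5)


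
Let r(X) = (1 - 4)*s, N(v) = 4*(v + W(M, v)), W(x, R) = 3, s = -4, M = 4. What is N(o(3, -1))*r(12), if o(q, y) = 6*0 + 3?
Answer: 288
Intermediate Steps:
o(q, y) = 3 (o(q, y) = 0 + 3 = 3)
N(v) = 12 + 4*v (N(v) = 4*(v + 3) = 4*(3 + v) = 12 + 4*v)
r(X) = 12 (r(X) = (1 - 4)*(-4) = -3*(-4) = 12)
N(o(3, -1))*r(12) = (12 + 4*3)*12 = (12 + 12)*12 = 24*12 = 288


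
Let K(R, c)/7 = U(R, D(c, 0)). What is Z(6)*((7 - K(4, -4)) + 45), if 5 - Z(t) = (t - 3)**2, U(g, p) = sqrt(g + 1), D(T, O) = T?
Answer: -208 + 28*sqrt(5) ≈ -145.39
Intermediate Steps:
U(g, p) = sqrt(1 + g)
K(R, c) = 7*sqrt(1 + R)
Z(t) = 5 - (-3 + t)**2 (Z(t) = 5 - (t - 3)**2 = 5 - (-3 + t)**2)
Z(6)*((7 - K(4, -4)) + 45) = (5 - (-3 + 6)**2)*((7 - 7*sqrt(1 + 4)) + 45) = (5 - 1*3**2)*((7 - 7*sqrt(5)) + 45) = (5 - 1*9)*((7 - 7*sqrt(5)) + 45) = (5 - 9)*(52 - 7*sqrt(5)) = -4*(52 - 7*sqrt(5)) = -208 + 28*sqrt(5)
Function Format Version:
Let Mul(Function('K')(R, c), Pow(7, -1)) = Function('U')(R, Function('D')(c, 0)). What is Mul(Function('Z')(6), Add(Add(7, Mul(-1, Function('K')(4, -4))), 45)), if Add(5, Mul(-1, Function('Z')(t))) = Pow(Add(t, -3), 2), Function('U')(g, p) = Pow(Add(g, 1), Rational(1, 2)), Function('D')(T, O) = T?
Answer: Add(-208, Mul(28, Pow(5, Rational(1, 2)))) ≈ -145.39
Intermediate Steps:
Function('U')(g, p) = Pow(Add(1, g), Rational(1, 2))
Function('K')(R, c) = Mul(7, Pow(Add(1, R), Rational(1, 2)))
Function('Z')(t) = Add(5, Mul(-1, Pow(Add(-3, t), 2))) (Function('Z')(t) = Add(5, Mul(-1, Pow(Add(t, -3), 2))) = Add(5, Mul(-1, Pow(Add(-3, t), 2))))
Mul(Function('Z')(6), Add(Add(7, Mul(-1, Function('K')(4, -4))), 45)) = Mul(Add(5, Mul(-1, Pow(Add(-3, 6), 2))), Add(Add(7, Mul(-1, Mul(7, Pow(Add(1, 4), Rational(1, 2))))), 45)) = Mul(Add(5, Mul(-1, Pow(3, 2))), Add(Add(7, Mul(-1, Mul(7, Pow(5, Rational(1, 2))))), 45)) = Mul(Add(5, Mul(-1, 9)), Add(Add(7, Mul(-7, Pow(5, Rational(1, 2)))), 45)) = Mul(Add(5, -9), Add(52, Mul(-7, Pow(5, Rational(1, 2))))) = Mul(-4, Add(52, Mul(-7, Pow(5, Rational(1, 2))))) = Add(-208, Mul(28, Pow(5, Rational(1, 2))))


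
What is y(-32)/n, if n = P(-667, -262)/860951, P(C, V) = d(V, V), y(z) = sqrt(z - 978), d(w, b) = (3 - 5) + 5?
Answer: 860951*I*sqrt(1010)/3 ≈ 9.1205e+6*I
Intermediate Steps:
d(w, b) = 3 (d(w, b) = -2 + 5 = 3)
y(z) = sqrt(-978 + z)
P(C, V) = 3
n = 3/860951 ≈ 3.4845e-6
y(-32)/n = sqrt(-978 - 32)/(3/860951) = sqrt(-1010)*(860951/3) = (I*sqrt(1010))*(860951/3) = 860951*I*sqrt(1010)/3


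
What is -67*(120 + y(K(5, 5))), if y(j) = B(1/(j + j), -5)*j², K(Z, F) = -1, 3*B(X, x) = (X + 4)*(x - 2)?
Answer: -44957/6 ≈ -7492.8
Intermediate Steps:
B(X, x) = (-2 + x)*(4 + X)/3 (B(X, x) = ((X + 4)*(x - 2))/3 = ((4 + X)*(-2 + x))/3 = ((-2 + x)*(4 + X))/3 = (-2 + x)*(4 + X)/3)
y(j) = j²*(-28/3 - 7/(6*j)) (y(j) = (-8/3 - 2/(3*(j + j)) + (4/3)*(-5) + (⅓)*(-5)/(j + j))*j² = (-8/3 - 2*1/(2*j)/3 - 20/3 + (⅓)*(-5)/(2*j))*j² = (-8/3 - 1/(3*j) - 20/3 + (⅓)*(1/(2*j))*(-5))*j² = (-8/3 - 1/(3*j) - 20/3 - 5/(6*j))*j² = (-28/3 - 7/(6*j))*j² = j²*(-28/3 - 7/(6*j)))
-67*(120 + y(K(5, 5))) = -67*(120 - 7/6*(-1)*(1 + 8*(-1))) = -67*(120 - 7/6*(-1)*(1 - 8)) = -67*(120 - 7/6*(-1)*(-7)) = -67*(120 - 49/6) = -67*671/6 = -44957/6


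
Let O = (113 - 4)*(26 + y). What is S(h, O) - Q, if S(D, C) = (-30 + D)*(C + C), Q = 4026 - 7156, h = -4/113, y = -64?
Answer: 28469586/113 ≈ 2.5194e+5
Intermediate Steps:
h = -4/113 (h = -4*1/113 = -4/113 ≈ -0.035398)
O = -4142 (O = (113 - 4)*(26 - 64) = 109*(-38) = -4142)
Q = -3130
S(D, C) = 2*C*(-30 + D) (S(D, C) = (-30 + D)*(2*C) = 2*C*(-30 + D))
S(h, O) - Q = 2*(-4142)*(-30 - 4/113) - 1*(-3130) = 2*(-4142)*(-3394/113) + 3130 = 28115896/113 + 3130 = 28469586/113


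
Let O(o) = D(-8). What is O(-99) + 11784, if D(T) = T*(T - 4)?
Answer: 11880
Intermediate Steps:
D(T) = T*(-4 + T)
O(o) = 96 (O(o) = -8*(-4 - 8) = -8*(-12) = 96)
O(-99) + 11784 = 96 + 11784 = 11880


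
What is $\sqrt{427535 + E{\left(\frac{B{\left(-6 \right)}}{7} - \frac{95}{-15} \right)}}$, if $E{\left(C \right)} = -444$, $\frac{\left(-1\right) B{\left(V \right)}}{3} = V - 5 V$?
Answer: $\sqrt{427091} \approx 653.52$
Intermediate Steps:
$B{\left(V \right)} = 12 V$ ($B{\left(V \right)} = - 3 \left(V - 5 V\right) = - 3 \left(- 4 V\right) = 12 V$)
$\sqrt{427535 + E{\left(\frac{B{\left(-6 \right)}}{7} - \frac{95}{-15} \right)}} = \sqrt{427535 - 444} = \sqrt{427091}$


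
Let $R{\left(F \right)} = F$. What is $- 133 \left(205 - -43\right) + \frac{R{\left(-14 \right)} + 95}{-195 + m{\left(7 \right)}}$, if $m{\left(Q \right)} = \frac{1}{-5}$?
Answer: $- \frac{32192789}{976} \approx -32984.0$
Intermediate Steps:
$m{\left(Q \right)} = - \frac{1}{5}$
$- 133 \left(205 - -43\right) + \frac{R{\left(-14 \right)} + 95}{-195 + m{\left(7 \right)}} = - 133 \left(205 - -43\right) + \frac{-14 + 95}{-195 - \frac{1}{5}} = - 133 \left(205 + 43\right) + \frac{81}{- \frac{976}{5}} = \left(-133\right) 248 + 81 \left(- \frac{5}{976}\right) = -32984 - \frac{405}{976} = - \frac{32192789}{976}$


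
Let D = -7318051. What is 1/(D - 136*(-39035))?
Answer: -1/2009291 ≈ -4.9769e-7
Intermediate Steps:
1/(D - 136*(-39035)) = 1/(-7318051 - 136*(-39035)) = 1/(-7318051 + 5308760) = 1/(-2009291) = -1/2009291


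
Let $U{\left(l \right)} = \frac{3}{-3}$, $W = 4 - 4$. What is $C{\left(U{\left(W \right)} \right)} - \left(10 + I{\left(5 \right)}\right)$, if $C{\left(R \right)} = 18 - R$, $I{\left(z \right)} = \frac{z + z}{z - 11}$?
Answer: $\frac{32}{3} \approx 10.667$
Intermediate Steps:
$W = 0$
$U{\left(l \right)} = -1$ ($U{\left(l \right)} = 3 \left(- \frac{1}{3}\right) = -1$)
$I{\left(z \right)} = \frac{2 z}{-11 + z}$
$C{\left(U{\left(W \right)} \right)} - \left(10 + I{\left(5 \right)}\right) = \left(18 - -1\right) - \left(10 + 2 \cdot 5 \frac{1}{-11 + 5}\right) = \left(18 + 1\right) - \left(10 + 2 \cdot 5 \frac{1}{-6}\right) = 19 - \left(10 + 2 \cdot 5 \left(- \frac{1}{6}\right)\right) = 19 - \frac{25}{3} = \frac{32}{3}$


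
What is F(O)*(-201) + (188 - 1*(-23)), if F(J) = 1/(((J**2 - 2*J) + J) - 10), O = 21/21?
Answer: 2311/10 ≈ 231.10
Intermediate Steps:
O = 1 (O = 21*(1/21) = 1)
F(J) = 1/(-10 + J**2 - J) (F(J) = 1/((J**2 - J) - 10) = 1/(-10 + J**2 - J))
F(O)*(-201) + (188 - 1*(-23)) = -201/(-10 + 1**2 - 1*1) + (188 - 1*(-23)) = -201/(-10 + 1 - 1) + (188 + 23) = -201/(-10) + 211 = -1/10*(-201) + 211 = 201/10 + 211 = 2311/10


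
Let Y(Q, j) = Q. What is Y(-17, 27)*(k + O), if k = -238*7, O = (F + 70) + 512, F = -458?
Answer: 26214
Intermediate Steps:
O = 124 (O = (-458 + 70) + 512 = -388 + 512 = 124)
k = -1666
Y(-17, 27)*(k + O) = -17*(-1666 + 124) = -17*(-1542) = 26214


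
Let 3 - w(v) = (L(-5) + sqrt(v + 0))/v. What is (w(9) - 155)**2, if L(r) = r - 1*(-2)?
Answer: 23104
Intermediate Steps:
L(r) = 2 + r (L(r) = r + 2 = 2 + r)
w(v) = 3 - (-3 + sqrt(v))/v (w(v) = 3 - ((2 - 5) + sqrt(v + 0))/v = 3 - (-3 + sqrt(v))/v)
(w(9) - 155)**2 = ((3 - 1/sqrt(9) + 3/9) - 155)**2 = ((3 - 1*1/3 + 3*(1/9)) - 155)**2 = ((3 - 1/3 + 1/3) - 155)**2 = (3 - 155)**2 = (-152)**2 = 23104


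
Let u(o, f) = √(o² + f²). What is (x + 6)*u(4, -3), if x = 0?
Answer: 30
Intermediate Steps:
u(o, f) = √(f² + o²)
(x + 6)*u(4, -3) = (0 + 6)*√((-3)² + 4²) = 6*√(9 + 16) = 6*√25 = 6*5 = 30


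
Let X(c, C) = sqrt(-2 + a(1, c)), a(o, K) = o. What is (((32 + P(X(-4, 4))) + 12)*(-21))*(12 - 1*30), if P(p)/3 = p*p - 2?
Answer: 13230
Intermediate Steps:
X(c, C) = I (X(c, C) = sqrt(-2 + 1) = sqrt(-1) = I)
P(p) = -6 + 3*p**2 (P(p) = 3*(p*p - 2) = 3*(p**2 - 2) = 3*(-2 + p**2) = -6 + 3*p**2)
(((32 + P(X(-4, 4))) + 12)*(-21))*(12 - 1*30) = (((32 + (-6 + 3*I**2)) + 12)*(-21))*(12 - 1*30) = (((32 + (-6 + 3*(-1))) + 12)*(-21))*(12 - 30) = (((32 + (-6 - 3)) + 12)*(-21))*(-18) = (((32 - 9) + 12)*(-21))*(-18) = ((23 + 12)*(-21))*(-18) = (35*(-21))*(-18) = -735*(-18) = 13230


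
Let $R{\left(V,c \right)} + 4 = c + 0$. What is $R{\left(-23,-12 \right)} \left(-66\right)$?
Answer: $1056$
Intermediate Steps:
$R{\left(V,c \right)} = -4 + c$ ($R{\left(V,c \right)} = -4 + \left(c + 0\right) = -4 + c$)
$R{\left(-23,-12 \right)} \left(-66\right) = \left(-4 - 12\right) \left(-66\right) = \left(-16\right) \left(-66\right) = 1056$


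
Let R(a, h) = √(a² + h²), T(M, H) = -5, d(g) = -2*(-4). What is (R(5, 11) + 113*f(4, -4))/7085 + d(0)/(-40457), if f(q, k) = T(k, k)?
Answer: -4582977/57327569 + √146/7085 ≈ -0.078238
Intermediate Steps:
d(g) = 8
f(q, k) = -5
(R(5, 11) + 113*f(4, -4))/7085 + d(0)/(-40457) = (√(5² + 11²) + 113*(-5))/7085 + 8/(-40457) = (√(25 + 121) - 565)*(1/7085) + 8*(-1/40457) = (√146 - 565)*(1/7085) - 8/40457 = (-565 + √146)*(1/7085) - 8/40457 = (-113/1417 + √146/7085) - 8/40457 = -4582977/57327569 + √146/7085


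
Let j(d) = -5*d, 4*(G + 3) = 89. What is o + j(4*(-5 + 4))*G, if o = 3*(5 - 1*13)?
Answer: 361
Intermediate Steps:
G = 77/4 (G = -3 + (¼)*89 = -3 + 89/4 = 77/4 ≈ 19.250)
o = -24 (o = 3*(5 - 13) = 3*(-8) = -24)
o + j(4*(-5 + 4))*G = -24 - 20*(-5 + 4)*(77/4) = -24 - 20*(-1)*(77/4) = -24 - 5*(-4)*(77/4) = -24 + 20*(77/4) = -24 + 385 = 361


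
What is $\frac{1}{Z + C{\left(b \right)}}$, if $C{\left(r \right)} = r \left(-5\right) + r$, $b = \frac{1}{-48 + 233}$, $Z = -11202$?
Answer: $- \frac{185}{2072374} \approx -8.927 \cdot 10^{-5}$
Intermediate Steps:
$b = \frac{1}{185} \approx 0.0054054$
$C{\left(r \right)} = - 4 r$ ($C{\left(r \right)} = - 5 r + r = - 4 r$)
$\frac{1}{Z + C{\left(b \right)}} = \frac{1}{-11202 - \frac{4}{185}} = \frac{1}{- \frac{2072374}{185}} = - \frac{185}{2072374}$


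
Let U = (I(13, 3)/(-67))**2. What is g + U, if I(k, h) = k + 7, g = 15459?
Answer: 69395851/4489 ≈ 15459.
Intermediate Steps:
I(k, h) = 7 + k
U = 400/4489 (U = ((7 + 13)/(-67))**2 = (20*(-1/67))**2 = (-20/67)**2 = 400/4489 ≈ 0.089107)
g + U = 15459 + 400/4489 = 69395851/4489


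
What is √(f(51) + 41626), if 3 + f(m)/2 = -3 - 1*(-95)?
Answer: 2*√10451 ≈ 204.46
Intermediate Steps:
f(m) = 178 (f(m) = -6 + 2*(-3 - 1*(-95)) = -6 + 2*(-3 + 95) = -6 + 2*92 = -6 + 184 = 178)
√(f(51) + 41626) = √(178 + 41626) = √41804 = 2*√10451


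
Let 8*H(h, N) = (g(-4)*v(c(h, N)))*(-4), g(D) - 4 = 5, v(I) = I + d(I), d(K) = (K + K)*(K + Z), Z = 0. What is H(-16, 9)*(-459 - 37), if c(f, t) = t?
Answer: 381672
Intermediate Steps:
d(K) = 2*K² (d(K) = (K + K)*(K + 0) = (2*K)*K = 2*K²)
v(I) = I + 2*I²
g(D) = 9 (g(D) = 4 + 5 = 9)
H(h, N) = -9*N*(1 + 2*N)/2 (H(h, N) = ((9*(N*(1 + 2*N)))*(-4))/8 = ((9*N*(1 + 2*N))*(-4))/8 = (-36*N*(1 + 2*N))/8 = -9*N*(1 + 2*N)/2)
H(-16, 9)*(-459 - 37) = ((9/2)*9*(-1 - 2*9))*(-459 - 37) = ((9/2)*9*(-1 - 18))*(-496) = ((9/2)*9*(-19))*(-496) = -1539/2*(-496) = 381672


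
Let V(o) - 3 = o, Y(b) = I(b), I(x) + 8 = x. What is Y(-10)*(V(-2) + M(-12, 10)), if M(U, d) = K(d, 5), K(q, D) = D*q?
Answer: -918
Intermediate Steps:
I(x) = -8 + x
Y(b) = -8 + b
M(U, d) = 5*d
V(o) = 3 + o
Y(-10)*(V(-2) + M(-12, 10)) = (-8 - 10)*((3 - 2) + 5*10) = -18*(1 + 50) = -18*51 = -918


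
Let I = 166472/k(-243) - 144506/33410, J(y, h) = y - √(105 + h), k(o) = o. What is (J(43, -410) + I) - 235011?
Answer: -956607599159/4059315 - I*√305 ≈ -2.3566e+5 - 17.464*I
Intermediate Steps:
I = -2798472239/4059315 (I = 166472/(-243) - 144506/33410 = 166472*(-1/243) - 144506*1/33410 = -166472/243 - 72253/16705 = -2798472239/4059315 ≈ -689.40)
(J(43, -410) + I) - 235011 = ((43 - √(105 - 410)) - 2798472239/4059315) - 235011 = ((43 - √(-305)) - 2798472239/4059315) - 235011 = ((43 - I*√305) - 2798472239/4059315) - 235011 = (-2623921694/4059315 - I*√305) - 235011 = -956607599159/4059315 - I*√305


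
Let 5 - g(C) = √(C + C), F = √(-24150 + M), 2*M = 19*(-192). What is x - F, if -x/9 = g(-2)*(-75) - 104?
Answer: 4311 - 1350*I - 3*I*√2886 ≈ 4311.0 - 1511.2*I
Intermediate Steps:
M = -1824 (M = (19*(-192))/2 = (½)*(-3648) = -1824)
F = 3*I*√2886 (F = √(-24150 - 1824) = √(-25974) = 3*I*√2886 ≈ 161.16*I)
g(C) = 5 - √2*√C (g(C) = 5 - √(C + C) = 5 - √(2*C) = 5 - √2*√C)
x = 4311 - 1350*I (x = -9*((5 - √2*√(-2))*(-75) - 104) = -9*((5 - √2*I*√2)*(-75) - 104) = -9*((5 - 2*I)*(-75) - 104) = -9*((-375 + 150*I) - 104) = -9*(-479 + 150*I) = 4311 - 1350*I ≈ 4311.0 - 1350.0*I)
x - F = (4311 - 1350*I) - 3*I*√2886 = 4311 - 1350*I - 3*I*√2886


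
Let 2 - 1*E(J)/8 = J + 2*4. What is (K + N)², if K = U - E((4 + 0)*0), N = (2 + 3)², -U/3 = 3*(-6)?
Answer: 16129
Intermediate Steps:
U = 54 (U = -9*(-6) = -3*(-18) = 54)
E(J) = -48 - 8*J (E(J) = 16 - 8*(J + 2*4) = 16 - 8*(J + 8) = 16 - 8*(8 + J) = 16 + (-64 - 8*J) = -48 - 8*J)
N = 25 (N = 5² = 25)
K = 102 (K = 54 - (-48 - 8*(4 + 0)*0) = 54 - (-48 - 32*0) = 54 - (-48 - 8*0) = 54 - (-48 + 0) = 54 - 1*(-48) = 54 + 48 = 102)
(K + N)² = (102 + 25)² = 127² = 16129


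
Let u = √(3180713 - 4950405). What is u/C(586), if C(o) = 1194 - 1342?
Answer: -I*√442423/74 ≈ -8.9885*I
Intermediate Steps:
C(o) = -148
u = 2*I*√442423 (u = √(-1769692) = 2*I*√442423 ≈ 1330.3*I)
u/C(586) = (2*I*√442423)/(-148) = (2*I*√442423)*(-1/148) = -I*√442423/74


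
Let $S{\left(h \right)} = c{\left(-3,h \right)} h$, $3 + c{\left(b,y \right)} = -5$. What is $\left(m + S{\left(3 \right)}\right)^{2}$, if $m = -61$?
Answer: $7225$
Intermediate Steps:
$c{\left(b,y \right)} = -8$ ($c{\left(b,y \right)} = -3 - 5 = -8$)
$S{\left(h \right)} = - 8 h$
$\left(m + S{\left(3 \right)}\right)^{2} = \left(-61 - 24\right)^{2} = \left(-85\right)^{2} = 7225$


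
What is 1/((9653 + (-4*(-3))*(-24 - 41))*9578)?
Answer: 1/84985594 ≈ 1.1767e-8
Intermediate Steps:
1/((9653 + (-4*(-3))*(-24 - 41))*9578) = (1/9578)/(9653 + 12*(-65)) = (1/9578)/(9653 - 780) = (1/9578)/8873 = (1/8873)*(1/9578) = 1/84985594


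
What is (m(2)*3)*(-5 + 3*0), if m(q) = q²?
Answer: -60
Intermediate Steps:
(m(2)*3)*(-5 + 3*0) = (2²*3)*(-5 + 3*0) = (4*3)*(-5 + 0) = 12*(-5) = -60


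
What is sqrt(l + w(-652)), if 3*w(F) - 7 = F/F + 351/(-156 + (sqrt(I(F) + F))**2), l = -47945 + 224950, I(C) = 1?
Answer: sqrt(115275971490)/807 ≈ 420.72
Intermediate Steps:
l = 177005
w(F) = 8/3 + 117/(-155 + F) (w(F) = 7/3 + (F/F + 351/(-156 + (sqrt(1 + F))**2))/3 = 7/3 + (1 + 351/(-156 + (1 + F)))/3 = 7/3 + (1 + 351/(-155 + F))/3 = 7/3 + (1/3 + 117/(-155 + F)) = 8/3 + 117/(-155 + F))
sqrt(l + w(-652)) = sqrt(177005 + (-889 + 8*(-652))/(3*(-155 - 652))) = sqrt(177005 + (1/3)*(-889 - 5216)/(-807)) = sqrt(177005 + (1/3)*(-1/807)*(-6105)) = sqrt(177005 + 2035/807) = sqrt(142845070/807) = sqrt(115275971490)/807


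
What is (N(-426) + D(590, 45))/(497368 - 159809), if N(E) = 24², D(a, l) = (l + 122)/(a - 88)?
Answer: 289319/169454618 ≈ 0.0017074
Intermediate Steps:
D(a, l) = (122 + l)/(-88 + a)
N(E) = 576
(N(-426) + D(590, 45))/(497368 - 159809) = (576 + (122 + 45)/(-88 + 590))/(497368 - 159809) = (576 + 167/502)/337559 = (576 + (1/502)*167)*(1/337559) = (576 + 167/502)*(1/337559) = (289319/502)*(1/337559) = 289319/169454618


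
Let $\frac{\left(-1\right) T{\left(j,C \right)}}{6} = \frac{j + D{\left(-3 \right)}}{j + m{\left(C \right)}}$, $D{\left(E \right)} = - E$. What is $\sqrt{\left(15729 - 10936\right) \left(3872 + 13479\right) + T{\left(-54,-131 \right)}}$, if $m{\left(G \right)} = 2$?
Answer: $\frac{7 \sqrt{1147314610}}{26} \approx 9119.4$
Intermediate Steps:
$T{\left(j,C \right)} = - \frac{6 \left(3 + j\right)}{2 + j}$ ($T{\left(j,C \right)} = - 6 \frac{j - -3}{j + 2} = - 6 \frac{j + 3}{2 + j} = - 6 \frac{3 + j}{2 + j} = - \frac{6 \left(3 + j\right)}{2 + j}$)
$\sqrt{\left(15729 - 10936\right) \left(3872 + 13479\right) + T{\left(-54,-131 \right)}} = \sqrt{\left(15729 - 10936\right) \left(3872 + 13479\right) + \frac{6 \left(-3 - -54\right)}{2 - 54}} = \sqrt{4793 \cdot 17351 + \frac{6 \left(-3 + 54\right)}{-52}} = \sqrt{83163343 + 6 \left(- \frac{1}{52}\right) 51} = \sqrt{83163343 - \frac{153}{26}} = \sqrt{\frac{2162246765}{26}} = \frac{7 \sqrt{1147314610}}{26}$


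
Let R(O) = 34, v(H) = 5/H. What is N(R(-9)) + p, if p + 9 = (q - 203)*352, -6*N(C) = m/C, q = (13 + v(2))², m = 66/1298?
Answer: 52569235/4012 ≈ 13103.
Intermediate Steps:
m = 3/59 (m = 66*(1/1298) = 3/59 ≈ 0.050847)
q = 961/4 (q = (13 + 5/2)² = (31/2)² = 961/4 ≈ 240.25)
N(C) = -1/(118*C)
p = 13103 (p = -9 + (961/4 - 203)*352 = -9 + (149/4)*352 = -9 + 13112 = 13103)
N(R(-9)) + p = -1/118/34 + 13103 = -1/118*1/34 + 13103 = -1/4012 + 13103 = 52569235/4012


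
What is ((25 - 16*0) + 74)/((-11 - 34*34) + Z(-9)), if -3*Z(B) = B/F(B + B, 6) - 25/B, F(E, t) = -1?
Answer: -2673/31615 ≈ -0.084548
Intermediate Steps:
Z(B) = B/3 + 25/(3*B) (Z(B) = -(B/(-1) - 25/B)/3 = -(B*(-1) - 25/B)/3 = -(-B - 25/B)/3 = B/3 + 25/(3*B))
((25 - 16*0) + 74)/((-11 - 34*34) + Z(-9)) = ((25 - 16*0) + 74)/((-11 - 34*34) + (⅓)*(25 + (-9)²)/(-9)) = ((25 + 0) + 74)/((-11 - 1156) + (⅓)*(-⅑)*(25 + 81)) = (25 + 74)/(-1167 + (⅓)*(-⅑)*106) = 99/(-1167 - 106/27) = 99/(-31615/27) = 99*(-27/31615) = -2673/31615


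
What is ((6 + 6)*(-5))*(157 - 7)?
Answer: -9000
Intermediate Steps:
((6 + 6)*(-5))*(157 - 7) = (12*(-5))*150 = -60*150 = -9000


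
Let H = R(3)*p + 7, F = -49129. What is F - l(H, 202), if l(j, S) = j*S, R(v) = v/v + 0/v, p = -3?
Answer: -49937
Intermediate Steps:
R(v) = 1 (R(v) = 1 + 0 = 1)
H = 4 (H = 1*(-3) + 7 = -3 + 7 = 4)
l(j, S) = S*j
F - l(H, 202) = -49129 - 202*4 = -49129 - 1*808 = -49129 - 808 = -49937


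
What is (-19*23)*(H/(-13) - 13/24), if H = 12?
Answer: 199709/312 ≈ 640.09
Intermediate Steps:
(-19*23)*(H/(-13) - 13/24) = (-19*23)*(12/(-13) - 13/24) = -437*(12*(-1/13) - 13*1/24) = -437*(-12/13 - 13/24) = -437*(-457/312) = 199709/312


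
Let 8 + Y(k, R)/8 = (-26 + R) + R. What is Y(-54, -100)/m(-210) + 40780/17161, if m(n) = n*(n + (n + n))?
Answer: 148974128/63066675 ≈ 2.3622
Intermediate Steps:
Y(k, R) = -272 + 16*R (Y(k, R) = -64 + 8*((-26 + R) + R) = -64 + 8*(-26 + 2*R) = -64 + (-208 + 16*R) = -272 + 16*R)
m(n) = 3*n**2 (m(n) = n*(n + 2*n) = n*(3*n) = 3*n**2)
Y(-54, -100)/m(-210) + 40780/17161 = (-272 + 16*(-100))/((3*(-210)**2)) + 40780/17161 = (-272 - 1600)/((3*44100)) + 40780*(1/17161) = -1872/132300 + 40780/17161 = -1872*1/132300 + 40780/17161 = -52/3675 + 40780/17161 = 148974128/63066675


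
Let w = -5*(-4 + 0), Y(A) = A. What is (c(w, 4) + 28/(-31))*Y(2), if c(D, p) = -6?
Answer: -428/31 ≈ -13.806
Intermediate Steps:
w = 20 (w = -5*(-4) = 20)
(c(w, 4) + 28/(-31))*Y(2) = (-6 + 28/(-31))*2 = (-6 + 28*(-1/31))*2 = (-6 - 28/31)*2 = -214/31*2 = -428/31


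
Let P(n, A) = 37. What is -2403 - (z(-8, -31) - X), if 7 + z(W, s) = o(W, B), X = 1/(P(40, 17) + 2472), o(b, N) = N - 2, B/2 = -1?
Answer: -6001527/2509 ≈ -2392.0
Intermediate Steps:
B = -2 (B = 2*(-1) = -2)
o(b, N) = -2 + N
X = 1/2509 (X = 1/(37 + 2472) = 1/2509 ≈ 0.00039857)
z(W, s) = -11 (z(W, s) = -7 + (-2 - 2) = -7 - 4 = -11)
-2403 - (z(-8, -31) - X) = -2403 - (-11 - 1*1/2509) = -2403 - (-11 - 1/2509) = -2403 - 1*(-27600/2509) = -2403 + 27600/2509 = -6001527/2509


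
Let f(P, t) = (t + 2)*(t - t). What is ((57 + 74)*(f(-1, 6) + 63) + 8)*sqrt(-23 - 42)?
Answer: 8261*I*sqrt(65) ≈ 66602.0*I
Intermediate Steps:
f(P, t) = 0 (f(P, t) = (2 + t)*0 = 0)
((57 + 74)*(f(-1, 6) + 63) + 8)*sqrt(-23 - 42) = ((57 + 74)*(0 + 63) + 8)*sqrt(-23 - 42) = (131*63 + 8)*sqrt(-65) = (8253 + 8)*(I*sqrt(65)) = 8261*(I*sqrt(65)) = 8261*I*sqrt(65)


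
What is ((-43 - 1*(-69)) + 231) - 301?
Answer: -44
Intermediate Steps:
((-43 - 1*(-69)) + 231) - 301 = ((-43 + 69) + 231) - 301 = (26 + 231) - 301 = 257 - 301 = -44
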